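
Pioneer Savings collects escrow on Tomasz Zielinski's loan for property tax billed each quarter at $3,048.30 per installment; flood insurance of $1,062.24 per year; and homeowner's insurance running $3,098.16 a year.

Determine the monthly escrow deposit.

$1,362.80

Property tax — $3,048.30 × 4 = $12,193.20 annually
Flood insurance — $1,062.24 annually
Homeowner's insurance — $3,098.16 annually
Combined annual = $12,193.20 + $1,062.24 + $3,098.16 = $16,353.60
Monthly escrow = $16,353.60 / 12 = $1,362.80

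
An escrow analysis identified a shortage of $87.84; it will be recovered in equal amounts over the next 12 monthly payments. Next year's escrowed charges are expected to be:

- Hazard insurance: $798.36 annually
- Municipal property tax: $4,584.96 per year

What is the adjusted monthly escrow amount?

$455.93

Hazard insurance — $798.36 per year
Municipal property tax — $4,584.96 per year
Total per year = $798.36 + $4,584.96 = $5,383.32
Per month = $5,383.32 ÷ 12 = $448.61
Monthly shortage recovery: $87.84 ÷ 12 = $7.32
New monthly escrow = $448.61 + $7.32 = $455.93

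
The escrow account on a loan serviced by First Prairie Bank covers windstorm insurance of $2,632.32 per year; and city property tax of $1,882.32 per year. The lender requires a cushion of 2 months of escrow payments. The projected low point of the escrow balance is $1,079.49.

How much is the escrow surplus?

$327.05

Windstorm insurance: $2,632.32 per year
City property tax: $1,882.32 per year
Total per year = $2,632.32 + $1,882.32 = $4,514.64
Monthly = $4,514.64 ÷ 12 = $376.22
Cushion = 2 × $376.22 = $752.44
Surplus = $1,079.49 − $752.44 = $327.05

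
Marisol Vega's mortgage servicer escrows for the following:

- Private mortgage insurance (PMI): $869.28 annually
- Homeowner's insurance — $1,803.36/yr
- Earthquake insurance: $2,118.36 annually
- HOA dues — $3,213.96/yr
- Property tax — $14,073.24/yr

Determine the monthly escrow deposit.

$1,839.85

Private mortgage insurance (PMI): $869.28/yr
Homeowner's insurance: $1,803.36/yr
Earthquake insurance: $2,118.36/yr
HOA dues: $3,213.96/yr
Property tax: $14,073.24/yr
Total annual escrow = $869.28 + $1,803.36 + $2,118.36 + $3,213.96 + $14,073.24 = $22,078.20
Monthly escrow = $22,078.20 / 12 = $1,839.85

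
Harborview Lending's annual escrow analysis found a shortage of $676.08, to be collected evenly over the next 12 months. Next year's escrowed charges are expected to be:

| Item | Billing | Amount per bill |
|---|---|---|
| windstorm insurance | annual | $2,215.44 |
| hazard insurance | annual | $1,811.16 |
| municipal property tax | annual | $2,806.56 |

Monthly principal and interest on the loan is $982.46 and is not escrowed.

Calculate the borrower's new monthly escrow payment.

$625.77

Windstorm insurance — $2,215.44/yr
Hazard insurance — $1,811.16/yr
Municipal property tax — $2,806.56/yr
Annual escrow total = $6,833.16
Monthly = $6,833.16 ÷ 12 = $569.43
Shortage per month = $676.08 ÷ 12 = $56.34
Adjusted monthly = $569.43 + $56.34 = $625.77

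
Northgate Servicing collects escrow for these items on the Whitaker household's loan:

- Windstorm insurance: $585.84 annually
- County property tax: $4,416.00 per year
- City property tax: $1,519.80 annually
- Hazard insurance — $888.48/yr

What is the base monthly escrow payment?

Windstorm insurance — $585.84
County property tax — $4,416.00
City property tax — $1,519.80
Hazard insurance — $888.48
Total annual escrow = $7,410.12
Per month = $7,410.12 ÷ 12 = $617.51

$617.51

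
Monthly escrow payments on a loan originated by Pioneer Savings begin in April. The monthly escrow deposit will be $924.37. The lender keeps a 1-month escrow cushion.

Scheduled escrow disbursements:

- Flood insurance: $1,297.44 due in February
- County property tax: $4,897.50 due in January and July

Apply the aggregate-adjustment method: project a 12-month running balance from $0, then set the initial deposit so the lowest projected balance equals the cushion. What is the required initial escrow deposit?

$2,124.39

Cushion = 1 × $924.37 = $924.37
Trial balance (start $0, +$924.37 each month, − disbursements):
  Apr: +$924.37 → $924.37
  May: +$924.37 → $1,848.74
  Jun: +$924.37 → $2,773.11
  Jul: +$924.37 − $4,897.50 → -$1,200.02
  Aug: +$924.37 → -$275.65
  Sep: +$924.37 → $648.72
  Oct: +$924.37 → $1,573.09
  Nov: +$924.37 → $2,497.46
  Dec: +$924.37 → $3,421.83
  Jan: +$924.37 − $4,897.50 → -$551.30
  Feb: +$924.37 − $1,297.44 → -$924.37
  Mar: +$924.37 → $0.00
Lowest trial balance = -$1,200.02 (Jul)
Initial deposit = cushion − low point = $924.37 − (-$1,200.02) = $2,124.39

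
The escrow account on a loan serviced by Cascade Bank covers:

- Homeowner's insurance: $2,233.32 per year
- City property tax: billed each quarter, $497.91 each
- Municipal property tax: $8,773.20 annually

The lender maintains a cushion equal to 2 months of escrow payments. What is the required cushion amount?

$2,166.36

Homeowner's insurance — $2,233.32 per year
City property tax — $497.91 × 4 = $1,991.64 per year
Municipal property tax — $8,773.20 per year
Combined annual = $12,998.16
Base monthly escrow = $12,998.16 / 12 = $1,083.18
Reserve = 2 × $1,083.18 = $2,166.36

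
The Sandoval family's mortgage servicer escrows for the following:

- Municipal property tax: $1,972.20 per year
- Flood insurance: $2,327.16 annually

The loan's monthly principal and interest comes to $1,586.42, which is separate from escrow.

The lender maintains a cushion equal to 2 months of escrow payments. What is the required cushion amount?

$716.56

Municipal property tax — $1,972.20
Flood insurance — $2,327.16
Combined annual = $1,972.20 + $2,327.16 = $4,299.36
Monthly = $4,299.36 ÷ 12 = $358.28
Required cushion = 2 × $358.28 = $716.56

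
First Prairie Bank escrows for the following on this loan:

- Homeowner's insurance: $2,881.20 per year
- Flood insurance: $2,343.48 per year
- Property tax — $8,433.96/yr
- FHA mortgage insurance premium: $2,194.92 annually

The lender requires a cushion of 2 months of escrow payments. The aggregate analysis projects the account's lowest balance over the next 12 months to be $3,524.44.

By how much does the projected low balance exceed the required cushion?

$882.18

Homeowner's insurance = $2,881.20/yr
Flood insurance = $2,343.48/yr
Property tax = $8,433.96/yr
FHA mortgage insurance premium = $2,194.92/yr
Total per year = $2,881.20 + $2,343.48 + $8,433.96 + $2,194.92 = $15,853.56
Monthly escrow = $15,853.56 / 12 = $1,321.13
Required cushion = 2 × $1,321.13 = $2,642.26
Excess over cushion: $3,524.44 − $2,642.26 = $882.18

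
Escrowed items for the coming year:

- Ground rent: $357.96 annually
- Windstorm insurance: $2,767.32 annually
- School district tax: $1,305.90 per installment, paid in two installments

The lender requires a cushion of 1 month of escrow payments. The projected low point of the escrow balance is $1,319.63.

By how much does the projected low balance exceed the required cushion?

Ground rent — $357.96 annually
Windstorm insurance — $2,767.32 annually
School district tax — $1,305.90 × 2 = $2,611.80 annually
Total per year = $5,737.08
Monthly escrow = $5,737.08 / 12 = $478.09
Required cushion = 1 × $478.09 = $478.09
Surplus = $1,319.63 − $478.09 = $841.54

$841.54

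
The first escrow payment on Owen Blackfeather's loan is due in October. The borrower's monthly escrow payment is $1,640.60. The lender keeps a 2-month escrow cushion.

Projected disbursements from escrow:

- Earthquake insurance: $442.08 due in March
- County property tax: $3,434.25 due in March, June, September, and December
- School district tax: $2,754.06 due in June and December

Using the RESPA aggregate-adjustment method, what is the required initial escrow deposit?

$4,768.75

Cushion = 2 × $1,640.60 = $3,281.20
Trial balance (start $0, +$1,640.60 each month, − disbursements):
  Oct: +$1,640.60 → $1,640.60
  Nov: +$1,640.60 → $3,281.20
  Dec: +$1,640.60 − $6,188.31 → -$1,266.51
  Jan: +$1,640.60 → $374.09
  Feb: +$1,640.60 → $2,014.69
  Mar: +$1,640.60 − $3,876.33 → -$221.04
  Apr: +$1,640.60 → $1,419.56
  May: +$1,640.60 → $3,060.16
  Jun: +$1,640.60 − $6,188.31 → -$1,487.55
  Jul: +$1,640.60 → $153.05
  Aug: +$1,640.60 → $1,793.65
  Sep: +$1,640.60 − $3,434.25 → $0.00
Lowest trial balance = -$1,487.55 (Jun)
Initial deposit = cushion − low point = $3,281.20 − (-$1,487.55) = $4,768.75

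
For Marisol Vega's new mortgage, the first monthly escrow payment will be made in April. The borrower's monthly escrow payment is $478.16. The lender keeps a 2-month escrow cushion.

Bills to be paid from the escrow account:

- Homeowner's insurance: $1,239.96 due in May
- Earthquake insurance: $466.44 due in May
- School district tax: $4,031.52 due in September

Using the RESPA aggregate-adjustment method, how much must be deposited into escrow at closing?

$3,825.28

Cushion = 2 × $478.16 = $956.32
Trial balance (start $0, +$478.16 each month, − disbursements):
  Apr: +$478.16 → $478.16
  May: +$478.16 − $1,706.40 → -$750.08
  Jun: +$478.16 → -$271.92
  Jul: +$478.16 → $206.24
  Aug: +$478.16 → $684.40
  Sep: +$478.16 − $4,031.52 → -$2,868.96
  Oct: +$478.16 → -$2,390.80
  Nov: +$478.16 → -$1,912.64
  Dec: +$478.16 → -$1,434.48
  Jan: +$478.16 → -$956.32
  Feb: +$478.16 → -$478.16
  Mar: +$478.16 → $0.00
Lowest trial balance = -$2,868.96 (Sep)
Initial deposit = cushion − low point = $956.32 − (-$2,868.96) = $3,825.28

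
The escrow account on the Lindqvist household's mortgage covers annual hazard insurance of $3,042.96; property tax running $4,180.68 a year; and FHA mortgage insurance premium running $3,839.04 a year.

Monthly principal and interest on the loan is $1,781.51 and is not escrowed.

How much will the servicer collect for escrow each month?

$921.89

Hazard insurance: $3,042.96 annually
Property tax: $4,180.68 annually
FHA mortgage insurance premium: $3,839.04 annually
Combined annual = $3,042.96 + $4,180.68 + $3,839.04 = $11,062.68
Monthly escrow = $11,062.68 / 12 = $921.89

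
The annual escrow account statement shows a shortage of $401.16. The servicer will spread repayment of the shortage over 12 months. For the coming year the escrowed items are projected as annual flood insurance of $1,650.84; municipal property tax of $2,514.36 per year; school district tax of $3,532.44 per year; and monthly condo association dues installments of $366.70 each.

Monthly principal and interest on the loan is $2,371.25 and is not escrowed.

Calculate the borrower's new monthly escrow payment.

Flood insurance — $1,650.84/yr
Municipal property tax — $2,514.36/yr
School district tax — $3,532.44/yr
Condo association dues — $366.70 × 12 = $4,400.40/yr
Yearly total = $1,650.84 + $2,514.36 + $3,532.44 + $4,400.40 = $12,098.04
Monthly = $12,098.04 ÷ 12 = $1,008.17
Shortage spread = $401.16 / 12 = $33.43/mo
New monthly escrow = $1,008.17 + $33.43 = $1,041.60

$1,041.60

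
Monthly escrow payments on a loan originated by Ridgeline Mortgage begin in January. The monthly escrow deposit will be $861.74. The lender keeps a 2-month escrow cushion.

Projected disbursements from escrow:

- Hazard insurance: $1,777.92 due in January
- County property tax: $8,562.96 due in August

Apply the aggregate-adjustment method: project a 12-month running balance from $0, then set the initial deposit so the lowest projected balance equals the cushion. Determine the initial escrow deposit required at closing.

Cushion = 2 × $861.74 = $1,723.48
Trial balance (start $0, +$861.74 each month, − disbursements):
  Jan: +$861.74 − $1,777.92 → -$916.18
  Feb: +$861.74 → -$54.44
  Mar: +$861.74 → $807.30
  Apr: +$861.74 → $1,669.04
  May: +$861.74 → $2,530.78
  Jun: +$861.74 → $3,392.52
  Jul: +$861.74 → $4,254.26
  Aug: +$861.74 − $8,562.96 → -$3,446.96
  Sep: +$861.74 → -$2,585.22
  Oct: +$861.74 → -$1,723.48
  Nov: +$861.74 → -$861.74
  Dec: +$861.74 → $0.00
Lowest trial balance = -$3,446.96 (Aug)
Initial deposit = cushion − low point = $1,723.48 − (-$3,446.96) = $5,170.44

$5,170.44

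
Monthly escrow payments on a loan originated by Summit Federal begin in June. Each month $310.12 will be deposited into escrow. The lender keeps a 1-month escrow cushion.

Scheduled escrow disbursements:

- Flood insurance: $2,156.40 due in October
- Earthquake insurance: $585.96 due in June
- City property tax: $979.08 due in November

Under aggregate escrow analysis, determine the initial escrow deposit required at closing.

Cushion = 1 × $310.12 = $310.12
Trial balance (start $0, +$310.12 each month, − disbursements):
  Jun: +$310.12 − $585.96 → -$275.84
  Jul: +$310.12 → $34.28
  Aug: +$310.12 → $344.40
  Sep: +$310.12 → $654.52
  Oct: +$310.12 − $2,156.40 → -$1,191.76
  Nov: +$310.12 − $979.08 → -$1,860.72
  Dec: +$310.12 → -$1,550.60
  Jan: +$310.12 → -$1,240.48
  Feb: +$310.12 → -$930.36
  Mar: +$310.12 → -$620.24
  Apr: +$310.12 → -$310.12
  May: +$310.12 → $0.00
Lowest trial balance = -$1,860.72 (Nov)
Initial deposit = cushion − low point = $310.12 − (-$1,860.72) = $2,170.84

$2,170.84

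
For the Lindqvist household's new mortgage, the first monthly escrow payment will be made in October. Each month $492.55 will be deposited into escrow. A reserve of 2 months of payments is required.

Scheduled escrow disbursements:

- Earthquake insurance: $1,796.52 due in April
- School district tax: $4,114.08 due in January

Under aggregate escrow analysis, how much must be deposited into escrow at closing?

Cushion = 2 × $492.55 = $985.10
Trial balance (start $0, +$492.55 each month, − disbursements):
  Oct: +$492.55 → $492.55
  Nov: +$492.55 → $985.10
  Dec: +$492.55 → $1,477.65
  Jan: +$492.55 − $4,114.08 → -$2,143.88
  Feb: +$492.55 → -$1,651.33
  Mar: +$492.55 → -$1,158.78
  Apr: +$492.55 − $1,796.52 → -$2,462.75
  May: +$492.55 → -$1,970.20
  Jun: +$492.55 → -$1,477.65
  Jul: +$492.55 → -$985.10
  Aug: +$492.55 → -$492.55
  Sep: +$492.55 → $0.00
Lowest trial balance = -$2,462.75 (Apr)
Initial deposit = cushion − low point = $985.10 − (-$2,462.75) = $3,447.85

$3,447.85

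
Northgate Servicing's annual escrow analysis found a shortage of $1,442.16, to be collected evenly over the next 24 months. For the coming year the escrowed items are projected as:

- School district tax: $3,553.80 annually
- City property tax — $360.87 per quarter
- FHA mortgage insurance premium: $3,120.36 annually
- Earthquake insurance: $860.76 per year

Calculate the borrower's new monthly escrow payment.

$808.29

School district tax: $3,553.80/yr
City property tax: $360.87 × 4 = $1,443.48/yr
FHA mortgage insurance premium: $3,120.36/yr
Earthquake insurance: $860.76/yr
Total annual escrow = $3,553.80 + $1,443.48 + $3,120.36 + $860.76 = $8,978.40
Per month = $8,978.40 ÷ 12 = $748.20
Shortage spread = $1,442.16 / 24 = $60.09/mo
New monthly escrow = $748.20 + $60.09 = $808.29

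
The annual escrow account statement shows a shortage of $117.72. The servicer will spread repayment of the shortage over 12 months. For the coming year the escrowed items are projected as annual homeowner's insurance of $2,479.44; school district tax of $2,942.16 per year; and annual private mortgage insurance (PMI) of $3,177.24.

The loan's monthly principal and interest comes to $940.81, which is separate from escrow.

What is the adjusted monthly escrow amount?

$726.38

Homeowner's insurance = $2,479.44 per year
School district tax = $2,942.16 per year
Private mortgage insurance (PMI) = $3,177.24 per year
Total per year = $2,479.44 + $2,942.16 + $3,177.24 = $8,598.84
Per month = $8,598.84 ÷ 12 = $716.57
Monthly shortage recovery: $117.72 / 12 = $9.81
New monthly escrow = $716.57 + $9.81 = $726.38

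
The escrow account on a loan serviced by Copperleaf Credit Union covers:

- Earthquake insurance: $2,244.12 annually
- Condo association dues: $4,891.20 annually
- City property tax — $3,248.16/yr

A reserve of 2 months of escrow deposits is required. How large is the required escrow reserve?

$1,730.58

Earthquake insurance — $2,244.12/yr
Condo association dues — $4,891.20/yr
City property tax — $3,248.16/yr
Total annual escrow = $10,383.48
Per month = $10,383.48 / 12 = $865.29
Cushion = 2 × $865.29 = $1,730.58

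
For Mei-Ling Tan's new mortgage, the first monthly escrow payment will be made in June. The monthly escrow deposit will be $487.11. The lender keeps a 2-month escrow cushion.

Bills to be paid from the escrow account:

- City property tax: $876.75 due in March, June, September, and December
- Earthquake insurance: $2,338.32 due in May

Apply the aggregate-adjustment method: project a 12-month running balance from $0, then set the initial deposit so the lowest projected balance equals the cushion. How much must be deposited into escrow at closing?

$1,363.86

Cushion = 2 × $487.11 = $974.22
Trial balance (start $0, +$487.11 each month, − disbursements):
  Jun: +$487.11 − $876.75 → -$389.64
  Jul: +$487.11 → $97.47
  Aug: +$487.11 → $584.58
  Sep: +$487.11 − $876.75 → $194.94
  Oct: +$487.11 → $682.05
  Nov: +$487.11 → $1,169.16
  Dec: +$487.11 − $876.75 → $779.52
  Jan: +$487.11 → $1,266.63
  Feb: +$487.11 → $1,753.74
  Mar: +$487.11 − $876.75 → $1,364.10
  Apr: +$487.11 → $1,851.21
  May: +$487.11 − $2,338.32 → $0.00
Lowest trial balance = -$389.64 (Jun)
Initial deposit = cushion − low point = $974.22 − (-$389.64) = $1,363.86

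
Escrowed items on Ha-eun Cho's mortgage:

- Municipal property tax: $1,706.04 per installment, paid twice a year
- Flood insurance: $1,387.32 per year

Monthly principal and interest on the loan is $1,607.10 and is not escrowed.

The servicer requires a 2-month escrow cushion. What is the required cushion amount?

$799.90

Municipal property tax: $1,706.04 × 2 = $3,412.08 per year
Flood insurance: $1,387.32 per year
Total annual escrow = $3,412.08 + $1,387.32 = $4,799.40
Monthly escrow = $4,799.40 / 12 = $399.95
Required cushion = 2 × $399.95 = $799.90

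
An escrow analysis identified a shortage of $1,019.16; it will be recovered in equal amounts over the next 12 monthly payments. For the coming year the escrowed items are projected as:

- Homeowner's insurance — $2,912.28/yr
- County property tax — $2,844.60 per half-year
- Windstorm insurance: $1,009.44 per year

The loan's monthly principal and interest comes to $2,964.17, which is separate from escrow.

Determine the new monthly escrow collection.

$885.84

Homeowner's insurance = $2,912.28/yr
County property tax = $2,844.60 × 2 = $5,689.20/yr
Windstorm insurance = $1,009.44/yr
Yearly total = $2,912.28 + $5,689.20 + $1,009.44 = $9,610.92
Monthly = $9,610.92 / 12 = $800.91
Shortage per month = $1,019.16 ÷ 12 = $84.93
Adjusted monthly = $800.91 + $84.93 = $885.84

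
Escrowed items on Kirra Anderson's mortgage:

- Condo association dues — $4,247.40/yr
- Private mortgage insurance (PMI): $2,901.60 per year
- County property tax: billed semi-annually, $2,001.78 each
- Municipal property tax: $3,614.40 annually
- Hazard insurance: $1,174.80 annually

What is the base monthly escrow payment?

Condo association dues = $4,247.40/yr
Private mortgage insurance (PMI) = $2,901.60/yr
County property tax = $2,001.78 × 2 = $4,003.56/yr
Municipal property tax = $3,614.40/yr
Hazard insurance = $1,174.80/yr
Annual escrow total = $15,941.76
Per month = $15,941.76 ÷ 12 = $1,328.48

$1,328.48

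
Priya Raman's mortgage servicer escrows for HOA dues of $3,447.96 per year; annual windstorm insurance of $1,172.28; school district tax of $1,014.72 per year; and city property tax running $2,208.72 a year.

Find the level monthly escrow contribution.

HOA dues: $3,447.96 per year
Windstorm insurance: $1,172.28 per year
School district tax: $1,014.72 per year
City property tax: $2,208.72 per year
Yearly total = $3,447.96 + $1,172.28 + $1,014.72 + $2,208.72 = $7,843.68
Base monthly escrow = $7,843.68 / 12 = $653.64

$653.64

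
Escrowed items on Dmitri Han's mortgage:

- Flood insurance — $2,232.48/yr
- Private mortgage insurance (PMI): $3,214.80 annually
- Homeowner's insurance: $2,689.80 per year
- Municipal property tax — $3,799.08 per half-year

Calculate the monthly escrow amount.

$1,311.27

Flood insurance = $2,232.48 per year
Private mortgage insurance (PMI) = $3,214.80 per year
Homeowner's insurance = $2,689.80 per year
Municipal property tax = $3,799.08 × 2 = $7,598.16 per year
Total annual escrow = $2,232.48 + $3,214.80 + $2,689.80 + $7,598.16 = $15,735.24
Per month = $15,735.24 ÷ 12 = $1,311.27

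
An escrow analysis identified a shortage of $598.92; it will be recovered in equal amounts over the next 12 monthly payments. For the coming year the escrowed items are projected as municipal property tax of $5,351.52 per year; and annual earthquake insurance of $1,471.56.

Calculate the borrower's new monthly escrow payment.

$618.50

Municipal property tax: $5,351.52
Earthquake insurance: $1,471.56
Yearly total = $6,823.08
Monthly escrow = $6,823.08 ÷ 12 = $568.59
Shortage per month = $598.92 ÷ 12 = $49.91
Adjusted monthly = $568.59 + $49.91 = $618.50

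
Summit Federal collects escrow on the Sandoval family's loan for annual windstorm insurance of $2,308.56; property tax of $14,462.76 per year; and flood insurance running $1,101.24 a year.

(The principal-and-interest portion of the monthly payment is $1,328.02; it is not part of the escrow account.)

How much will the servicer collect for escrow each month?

Windstorm insurance — $2,308.56 per year
Property tax — $14,462.76 per year
Flood insurance — $1,101.24 per year
Annual escrow total = $17,872.56
Monthly escrow = $17,872.56 ÷ 12 = $1,489.38

$1,489.38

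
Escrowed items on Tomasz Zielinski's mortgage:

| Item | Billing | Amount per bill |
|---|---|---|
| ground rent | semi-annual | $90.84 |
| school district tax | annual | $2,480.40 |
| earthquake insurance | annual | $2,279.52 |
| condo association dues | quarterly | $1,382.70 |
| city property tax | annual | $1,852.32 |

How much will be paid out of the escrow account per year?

Ground rent = $90.84 × 2 = $181.68 annually
School district tax = $2,480.40 annually
Earthquake insurance = $2,279.52 annually
Condo association dues = $1,382.70 × 4 = $5,530.80 annually
City property tax = $1,852.32 annually
Annual escrow total = $181.68 + $2,480.40 + $2,279.52 + $5,530.80 + $1,852.32 = $12,324.72

$12,324.72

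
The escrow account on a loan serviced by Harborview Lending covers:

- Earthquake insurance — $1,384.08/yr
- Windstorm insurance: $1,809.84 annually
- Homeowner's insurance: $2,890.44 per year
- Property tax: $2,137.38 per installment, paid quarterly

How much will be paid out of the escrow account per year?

$14,633.88

Earthquake insurance = $1,384.08 per year
Windstorm insurance = $1,809.84 per year
Homeowner's insurance = $2,890.44 per year
Property tax = $2,137.38 × 4 = $8,549.52 per year
Annual escrow total = $14,633.88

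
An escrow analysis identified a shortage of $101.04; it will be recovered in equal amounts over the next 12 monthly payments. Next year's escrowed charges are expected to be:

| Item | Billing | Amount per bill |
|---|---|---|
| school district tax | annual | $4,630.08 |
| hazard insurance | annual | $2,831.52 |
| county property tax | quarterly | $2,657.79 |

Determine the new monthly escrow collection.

School district tax: $4,630.08
Hazard insurance: $2,831.52
County property tax: $2,657.79 × 4 = $10,631.16
Yearly total = $18,092.76
Base monthly escrow = $18,092.76 ÷ 12 = $1,507.73
Monthly shortage recovery: $101.04 / 12 = $8.42
Adjusted monthly = $1,507.73 + $8.42 = $1,516.15

$1,516.15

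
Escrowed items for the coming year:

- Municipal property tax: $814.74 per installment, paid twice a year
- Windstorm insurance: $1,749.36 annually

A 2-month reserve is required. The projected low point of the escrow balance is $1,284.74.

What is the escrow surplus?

$721.60

Municipal property tax — $814.74 × 2 = $1,629.48/yr
Windstorm insurance — $1,749.36/yr
Total per year = $1,629.48 + $1,749.36 = $3,378.84
Base monthly escrow = $3,378.84 / 12 = $281.57
Cushion = 2 × $281.57 = $563.14
Surplus = $1,284.74 − $563.14 = $721.60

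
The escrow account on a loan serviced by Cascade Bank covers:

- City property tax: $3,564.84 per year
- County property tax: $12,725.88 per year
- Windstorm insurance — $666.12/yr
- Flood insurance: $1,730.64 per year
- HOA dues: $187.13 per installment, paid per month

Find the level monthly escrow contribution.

$1,744.42

City property tax: $3,564.84
County property tax: $12,725.88
Windstorm insurance: $666.12
Flood insurance: $1,730.64
HOA dues: $187.13 × 12 = $2,245.56
Total per year = $3,564.84 + $12,725.88 + $666.12 + $1,730.64 + $2,245.56 = $20,933.04
Monthly escrow = $20,933.04 ÷ 12 = $1,744.42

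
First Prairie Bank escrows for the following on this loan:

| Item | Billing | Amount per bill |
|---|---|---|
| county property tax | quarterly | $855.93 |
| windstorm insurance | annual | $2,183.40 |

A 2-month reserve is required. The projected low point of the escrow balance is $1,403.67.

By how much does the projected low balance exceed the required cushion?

$469.15

County property tax = $855.93 × 4 = $3,423.72 per year
Windstorm insurance = $2,183.40 per year
Annual escrow total = $3,423.72 + $2,183.40 = $5,607.12
Monthly escrow = $5,607.12 / 12 = $467.26
Required reserve = 2 × $467.26 = $934.52
Excess over cushion: $1,403.67 − $934.52 = $469.15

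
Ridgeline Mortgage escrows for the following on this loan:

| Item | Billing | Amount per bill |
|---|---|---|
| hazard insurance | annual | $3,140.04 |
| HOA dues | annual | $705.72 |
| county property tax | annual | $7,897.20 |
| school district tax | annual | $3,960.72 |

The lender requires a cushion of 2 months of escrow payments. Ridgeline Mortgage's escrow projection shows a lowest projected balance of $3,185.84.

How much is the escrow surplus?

Hazard insurance = $3,140.04
HOA dues = $705.72
County property tax = $7,897.20
School district tax = $3,960.72
Combined annual = $3,140.04 + $705.72 + $7,897.20 + $3,960.72 = $15,703.68
Per month = $15,703.68 / 12 = $1,308.64
Cushion = 2 × $1,308.64 = $2,617.28
Surplus = $3,185.84 − $2,617.28 = $568.56

$568.56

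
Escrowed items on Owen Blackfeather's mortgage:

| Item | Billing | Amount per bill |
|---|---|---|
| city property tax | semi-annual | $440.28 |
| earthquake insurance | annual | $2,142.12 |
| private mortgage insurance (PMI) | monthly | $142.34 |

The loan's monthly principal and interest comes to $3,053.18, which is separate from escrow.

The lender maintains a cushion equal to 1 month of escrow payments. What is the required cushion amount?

City property tax — $440.28 × 2 = $880.56/yr
Earthquake insurance — $2,142.12/yr
Private mortgage insurance (PMI) — $142.34 × 12 = $1,708.08/yr
Total annual escrow = $880.56 + $2,142.12 + $1,708.08 = $4,730.76
Base monthly escrow = $4,730.76 / 12 = $394.23
Cushion = 1 × $394.23 = $394.23

$394.23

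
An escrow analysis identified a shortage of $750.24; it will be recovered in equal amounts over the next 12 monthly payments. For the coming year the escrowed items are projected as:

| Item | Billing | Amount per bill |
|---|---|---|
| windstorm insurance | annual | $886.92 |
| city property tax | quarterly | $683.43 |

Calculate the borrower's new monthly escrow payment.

Windstorm insurance — $886.92/yr
City property tax — $683.43 × 4 = $2,733.72/yr
Combined annual = $886.92 + $2,733.72 = $3,620.64
Per month = $3,620.64 / 12 = $301.72
Shortage per month = $750.24 ÷ 12 = $62.52
Adjusted monthly = $301.72 + $62.52 = $364.24

$364.24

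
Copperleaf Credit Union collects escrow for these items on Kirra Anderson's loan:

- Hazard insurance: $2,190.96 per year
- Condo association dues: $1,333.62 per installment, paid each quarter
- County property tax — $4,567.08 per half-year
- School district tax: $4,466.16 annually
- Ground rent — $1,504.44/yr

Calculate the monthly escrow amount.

Hazard insurance — $2,190.96 annually
Condo association dues — $1,333.62 × 4 = $5,334.48 annually
County property tax — $4,567.08 × 2 = $9,134.16 annually
School district tax — $4,466.16 annually
Ground rent — $1,504.44 annually
Yearly total = $22,630.20
Monthly escrow = $22,630.20 / 12 = $1,885.85

$1,885.85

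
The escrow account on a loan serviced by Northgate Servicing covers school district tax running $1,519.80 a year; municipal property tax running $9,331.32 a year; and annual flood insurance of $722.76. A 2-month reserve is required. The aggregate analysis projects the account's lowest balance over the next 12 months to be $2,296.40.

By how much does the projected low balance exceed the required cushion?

$367.42

School district tax: $1,519.80 annually
Municipal property tax: $9,331.32 annually
Flood insurance: $722.76 annually
Annual escrow total = $11,573.88
Monthly = $11,573.88 ÷ 12 = $964.49
Cushion = 2 × $964.49 = $1,928.98
Surplus = $2,296.40 − $1,928.98 = $367.42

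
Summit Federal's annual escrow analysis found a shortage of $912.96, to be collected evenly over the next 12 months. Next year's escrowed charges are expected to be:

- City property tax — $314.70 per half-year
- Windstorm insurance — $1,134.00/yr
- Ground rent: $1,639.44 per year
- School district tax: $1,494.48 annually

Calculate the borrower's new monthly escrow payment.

$484.19

City property tax — $314.70 × 2 = $629.40
Windstorm insurance — $1,134.00
Ground rent — $1,639.44
School district tax — $1,494.48
Combined annual = $629.40 + $1,134.00 + $1,639.44 + $1,494.48 = $4,897.32
Base monthly escrow = $4,897.32 ÷ 12 = $408.11
Shortage per month = $912.96 / 12 = $76.08
New monthly escrow = $408.11 + $76.08 = $484.19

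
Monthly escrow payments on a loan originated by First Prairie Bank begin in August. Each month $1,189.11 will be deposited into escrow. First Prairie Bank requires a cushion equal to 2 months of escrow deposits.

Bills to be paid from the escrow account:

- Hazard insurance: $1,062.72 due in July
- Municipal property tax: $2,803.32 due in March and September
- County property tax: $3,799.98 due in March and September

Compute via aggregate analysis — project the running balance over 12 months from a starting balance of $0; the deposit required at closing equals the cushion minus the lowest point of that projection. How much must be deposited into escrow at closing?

$6,603.30

Cushion = 2 × $1,189.11 = $2,378.22
Trial balance (start $0, +$1,189.11 each month, − disbursements):
  Aug: +$1,189.11 → $1,189.11
  Sep: +$1,189.11 − $6,603.30 → -$4,225.08
  Oct: +$1,189.11 → -$3,035.97
  Nov: +$1,189.11 → -$1,846.86
  Dec: +$1,189.11 → -$657.75
  Jan: +$1,189.11 → $531.36
  Feb: +$1,189.11 → $1,720.47
  Mar: +$1,189.11 − $6,603.30 → -$3,693.72
  Apr: +$1,189.11 → -$2,504.61
  May: +$1,189.11 → -$1,315.50
  Jun: +$1,189.11 → -$126.39
  Jul: +$1,189.11 − $1,062.72 → $0.00
Lowest trial balance = -$4,225.08 (Sep)
Initial deposit = cushion − low point = $2,378.22 − (-$4,225.08) = $6,603.30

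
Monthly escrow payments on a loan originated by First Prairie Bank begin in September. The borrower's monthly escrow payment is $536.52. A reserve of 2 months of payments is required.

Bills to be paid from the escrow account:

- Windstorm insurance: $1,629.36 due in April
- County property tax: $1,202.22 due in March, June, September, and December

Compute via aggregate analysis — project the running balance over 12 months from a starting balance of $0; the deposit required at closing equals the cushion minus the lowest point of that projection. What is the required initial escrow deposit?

$2,146.08

Cushion = 2 × $536.52 = $1,073.04
Trial balance (start $0, +$536.52 each month, − disbursements):
  Sep: +$536.52 − $1,202.22 → -$665.70
  Oct: +$536.52 → -$129.18
  Nov: +$536.52 → $407.34
  Dec: +$536.52 − $1,202.22 → -$258.36
  Jan: +$536.52 → $278.16
  Feb: +$536.52 → $814.68
  Mar: +$536.52 − $1,202.22 → $148.98
  Apr: +$536.52 − $1,629.36 → -$943.86
  May: +$536.52 → -$407.34
  Jun: +$536.52 − $1,202.22 → -$1,073.04
  Jul: +$536.52 → -$536.52
  Aug: +$536.52 → $0.00
Lowest trial balance = -$1,073.04 (Jun)
Initial deposit = cushion − low point = $1,073.04 − (-$1,073.04) = $2,146.08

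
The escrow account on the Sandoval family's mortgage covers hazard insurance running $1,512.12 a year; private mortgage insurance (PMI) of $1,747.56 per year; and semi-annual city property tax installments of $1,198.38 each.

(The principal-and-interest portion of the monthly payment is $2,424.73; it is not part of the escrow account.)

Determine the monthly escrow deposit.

Hazard insurance: $1,512.12
Private mortgage insurance (PMI): $1,747.56
City property tax: $1,198.38 × 2 = $2,396.76
Annual escrow total = $5,656.44
Monthly = $5,656.44 ÷ 12 = $471.37

$471.37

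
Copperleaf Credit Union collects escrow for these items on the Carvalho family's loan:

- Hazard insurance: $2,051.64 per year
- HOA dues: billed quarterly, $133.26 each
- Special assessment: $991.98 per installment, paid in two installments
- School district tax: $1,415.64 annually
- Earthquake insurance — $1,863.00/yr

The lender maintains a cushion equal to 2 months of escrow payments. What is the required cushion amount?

Hazard insurance — $2,051.64/yr
HOA dues — $133.26 × 4 = $533.04/yr
Special assessment — $991.98 × 2 = $1,983.96/yr
School district tax — $1,415.64/yr
Earthquake insurance — $1,863.00/yr
Total per year = $2,051.64 + $533.04 + $1,983.96 + $1,415.64 + $1,863.00 = $7,847.28
Monthly = $7,847.28 ÷ 12 = $653.94
Cushion = 2 × $653.94 = $1,307.88

$1,307.88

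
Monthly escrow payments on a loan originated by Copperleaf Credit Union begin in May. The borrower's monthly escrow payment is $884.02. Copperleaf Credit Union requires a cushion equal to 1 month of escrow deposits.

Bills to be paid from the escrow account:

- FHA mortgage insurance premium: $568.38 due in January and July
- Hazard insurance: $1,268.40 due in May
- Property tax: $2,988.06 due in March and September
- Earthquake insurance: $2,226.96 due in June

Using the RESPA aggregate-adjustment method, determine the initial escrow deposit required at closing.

Cushion = 1 × $884.02 = $884.02
Trial balance (start $0, +$884.02 each month, − disbursements):
  May: +$884.02 − $1,268.40 → -$384.38
  Jun: +$884.02 − $2,226.96 → -$1,727.32
  Jul: +$884.02 − $568.38 → -$1,411.68
  Aug: +$884.02 → -$527.66
  Sep: +$884.02 − $2,988.06 → -$2,631.70
  Oct: +$884.02 → -$1,747.68
  Nov: +$884.02 → -$863.66
  Dec: +$884.02 → $20.36
  Jan: +$884.02 − $568.38 → $336.00
  Feb: +$884.02 → $1,220.02
  Mar: +$884.02 − $2,988.06 → -$884.02
  Apr: +$884.02 → $0.00
Lowest trial balance = -$2,631.70 (Sep)
Initial deposit = cushion − low point = $884.02 − (-$2,631.70) = $3,515.72

$3,515.72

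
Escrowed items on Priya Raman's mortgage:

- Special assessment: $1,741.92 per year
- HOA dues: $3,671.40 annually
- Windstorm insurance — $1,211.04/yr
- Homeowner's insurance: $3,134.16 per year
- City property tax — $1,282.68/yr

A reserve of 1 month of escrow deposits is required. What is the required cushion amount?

Special assessment = $1,741.92 per year
HOA dues = $3,671.40 per year
Windstorm insurance = $1,211.04 per year
Homeowner's insurance = $3,134.16 per year
City property tax = $1,282.68 per year
Annual escrow total = $11,041.20
Monthly escrow = $11,041.20 ÷ 12 = $920.10
Required cushion = 1 × $920.10 = $920.10

$920.10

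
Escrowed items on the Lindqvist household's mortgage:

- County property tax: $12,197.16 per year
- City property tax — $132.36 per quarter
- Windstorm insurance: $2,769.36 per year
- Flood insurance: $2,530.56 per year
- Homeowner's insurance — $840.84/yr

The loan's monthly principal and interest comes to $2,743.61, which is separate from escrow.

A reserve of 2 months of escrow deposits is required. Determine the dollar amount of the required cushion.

$3,144.56

County property tax = $12,197.16/yr
City property tax = $132.36 × 4 = $529.44/yr
Windstorm insurance = $2,769.36/yr
Flood insurance = $2,530.56/yr
Homeowner's insurance = $840.84/yr
Total annual escrow = $12,197.16 + $529.44 + $2,769.36 + $2,530.56 + $840.84 = $18,867.36
Monthly = $18,867.36 / 12 = $1,572.28
Cushion = 2 × $1,572.28 = $3,144.56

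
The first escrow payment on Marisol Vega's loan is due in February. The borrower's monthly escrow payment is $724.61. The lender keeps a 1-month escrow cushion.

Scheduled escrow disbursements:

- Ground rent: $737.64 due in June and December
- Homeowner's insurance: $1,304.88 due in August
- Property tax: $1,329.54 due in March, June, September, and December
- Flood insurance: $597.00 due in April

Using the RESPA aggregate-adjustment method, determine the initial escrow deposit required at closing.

$1,555.87

Cushion = 1 × $724.61 = $724.61
Trial balance (start $0, +$724.61 each month, − disbursements):
  Feb: +$724.61 → $724.61
  Mar: +$724.61 − $1,329.54 → $119.68
  Apr: +$724.61 − $597.00 → $247.29
  May: +$724.61 → $971.90
  Jun: +$724.61 − $2,067.18 → -$370.67
  Jul: +$724.61 → $353.94
  Aug: +$724.61 − $1,304.88 → -$226.33
  Sep: +$724.61 − $1,329.54 → -$831.26
  Oct: +$724.61 → -$106.65
  Nov: +$724.61 → $617.96
  Dec: +$724.61 − $2,067.18 → -$724.61
  Jan: +$724.61 → $0.00
Lowest trial balance = -$831.26 (Sep)
Initial deposit = cushion − low point = $724.61 − (-$831.26) = $1,555.87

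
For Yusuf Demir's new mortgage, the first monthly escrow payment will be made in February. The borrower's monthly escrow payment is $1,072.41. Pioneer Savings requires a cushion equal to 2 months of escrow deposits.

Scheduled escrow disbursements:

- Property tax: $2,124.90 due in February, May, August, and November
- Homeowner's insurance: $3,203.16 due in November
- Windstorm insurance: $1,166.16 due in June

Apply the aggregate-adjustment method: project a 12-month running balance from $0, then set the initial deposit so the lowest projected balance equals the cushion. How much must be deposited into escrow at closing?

Cushion = 2 × $1,072.41 = $2,144.82
Trial balance (start $0, +$1,072.41 each month, − disbursements):
  Feb: +$1,072.41 − $2,124.90 → -$1,052.49
  Mar: +$1,072.41 → $19.92
  Apr: +$1,072.41 → $1,092.33
  May: +$1,072.41 − $2,124.90 → $39.84
  Jun: +$1,072.41 − $1,166.16 → -$53.91
  Jul: +$1,072.41 → $1,018.50
  Aug: +$1,072.41 − $2,124.90 → -$33.99
  Sep: +$1,072.41 → $1,038.42
  Oct: +$1,072.41 → $2,110.83
  Nov: +$1,072.41 − $5,328.06 → -$2,144.82
  Dec: +$1,072.41 → -$1,072.41
  Jan: +$1,072.41 → $0.00
Lowest trial balance = -$2,144.82 (Nov)
Initial deposit = cushion − low point = $2,144.82 − (-$2,144.82) = $4,289.64

$4,289.64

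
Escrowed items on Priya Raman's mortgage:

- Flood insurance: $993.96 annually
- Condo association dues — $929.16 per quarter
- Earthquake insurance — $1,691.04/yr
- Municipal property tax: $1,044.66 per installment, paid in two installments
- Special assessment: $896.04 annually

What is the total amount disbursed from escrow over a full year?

$9,387.00

Flood insurance: $993.96 per year
Condo association dues: $929.16 × 4 = $3,716.64 per year
Earthquake insurance: $1,691.04 per year
Municipal property tax: $1,044.66 × 2 = $2,089.32 per year
Special assessment: $896.04 per year
Yearly total = $9,387.00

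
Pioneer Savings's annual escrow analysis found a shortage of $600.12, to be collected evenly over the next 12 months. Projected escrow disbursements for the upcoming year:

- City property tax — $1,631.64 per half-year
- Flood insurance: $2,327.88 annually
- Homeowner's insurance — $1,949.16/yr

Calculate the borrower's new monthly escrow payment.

City property tax — $1,631.64 × 2 = $3,263.28 annually
Flood insurance — $2,327.88 annually
Homeowner's insurance — $1,949.16 annually
Yearly total = $3,263.28 + $2,327.88 + $1,949.16 = $7,540.32
Base monthly escrow = $7,540.32 ÷ 12 = $628.36
Shortage per month = $600.12 / 12 = $50.01
Adjusted monthly = $628.36 + $50.01 = $678.37

$678.37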